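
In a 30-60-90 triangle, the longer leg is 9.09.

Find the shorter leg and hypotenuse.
In a 30-60-90 triangle the sides are in ratio 1 : √3 : 2, so short leg = long leg/√3 and hypotenuse = 2·(short leg).
Short leg = 9.09/√3 ≈ 9.09/1.73205 ≈ 5.24811
Hypotenuse = 2·5.24811 ≈ 10.4962

Short leg = 5.248, Hypotenuse = 10.5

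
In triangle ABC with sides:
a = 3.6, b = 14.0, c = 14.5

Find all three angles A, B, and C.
Law of cosines for each angle (a² = 12.96, b² = 196, c² = 210.25):
cos(A) = (b² + c² − a²)/(2bc) = (196 + 210.25 − 12.96)/(2·14.0·14.5) = 393.29/406 ≈ 0.968695  ⇒  A ≈ 14.3743°
cos(B) = (a² + c² − b²)/(2ac) = (12.96 + 210.25 − 196)/(2·3.6·14.5) = 27.21/104.4 ≈ 0.260632  ⇒  B ≈ 74.8924°
cos(C) = (a² + b² − c²)/(2ab) = (12.96 + 196 − 210.25)/(2·3.6·14.0) = -1.29/100.8 ≈ -0.0127976  ⇒  C ≈ 90.7333°
Check: A + B + C ≈ 180°

A = 14.37°, B = 74.89°, C = 90.73°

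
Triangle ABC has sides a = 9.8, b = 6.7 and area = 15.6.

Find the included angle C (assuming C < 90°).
Area = ½·a·b·sin(C)  ⇒  sin(C) = 2·Area/(a·b) = 2·15.6/(9.8·6.7) = 31.2/65.66 ≈ 0.475175
C = arcsin(0.475175) ≈ 28.3708° (taking the acute solution since C < 90°)

C = 28.37°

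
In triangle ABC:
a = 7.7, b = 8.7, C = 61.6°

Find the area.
Two sides and the included angle (SAS): A = ½·a·b·sin(C) = ½·7.7·8.7·sin(61.6°)
sin(61.6°) ≈ 0.879649
A ≈ ½·66.99·0.879649 = 33.495·0.879649 ≈ 29.4638

Area = 29.46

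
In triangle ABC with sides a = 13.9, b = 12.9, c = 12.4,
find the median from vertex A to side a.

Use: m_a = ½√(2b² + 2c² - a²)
m_a = ½√(2·12.9² + 2·12.4² − 13.9²) = ½√(2·166.41 + 2·153.76 − 193.21) = ½√(332.82 + 307.52 − 193.21) = ½√447.13
√447.13 ≈ 21.1454, so m_a ≈ 10.5727

m_a = 10.57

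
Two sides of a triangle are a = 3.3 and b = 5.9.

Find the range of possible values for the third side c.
Triangle inequality: |a − b| < c < a + b
|a − b| = |3.3 − 5.9| = 2.6
a + b = 3.3 + 5.9 = 9.2

2.6 < c < 9.2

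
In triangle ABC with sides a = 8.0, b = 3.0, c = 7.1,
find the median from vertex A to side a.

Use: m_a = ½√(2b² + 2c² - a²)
m_a = ½√(2·3.0² + 2·7.1² − 8.0²) = ½√(2·9 + 2·50.41 − 64) = ½√(18 + 100.82 − 64) = ½√54.82
√54.82 ≈ 7.40405, so m_a ≈ 3.70203

m_a = 3.702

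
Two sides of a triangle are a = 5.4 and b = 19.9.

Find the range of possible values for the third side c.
Triangle inequality: |a − b| < c < a + b
|a − b| = |5.4 − 19.9| = 14.5
a + b = 5.4 + 19.9 = 25.3

14.5 < c < 25.3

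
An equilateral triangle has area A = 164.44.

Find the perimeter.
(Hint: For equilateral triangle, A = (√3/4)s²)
A = (√3/4)s²  ⇒  s² = 4A/√3 = 4·164.44/√3 = 657.76/1.73205 ≈ 379.758
s ≈ √379.758 ≈ 19.4874
Perimeter = 3s ≈ 3·19.4874 ≈ 58.4621

Perimeter = 58.46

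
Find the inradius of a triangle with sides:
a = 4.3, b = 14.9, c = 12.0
r = Area/s where s is the semi-perimeter.
s = (4.3 + 14.9 + 12.0)/2 = 31.2/2 = 15.6
Area = √(s(s−a)(s−b)(s−c)) = √(15.6·11.3·0.7·3.6) ≈ √444.226 ≈ 21.0767
r ≈ 21.0767/15.6 ≈ 1.35107

r = 1.351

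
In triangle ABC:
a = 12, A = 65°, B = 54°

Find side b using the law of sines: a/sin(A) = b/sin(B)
a/sin(A) = b/sin(B)  ⇒  b = a·sin(B)/sin(A) = 12·sin(54°)/sin(65°)
sin(54°) ≈ 0.809017, sin(65°) ≈ 0.906308
b ≈ 12·0.809017/0.906308 ≈ 9.7082/0.906308 ≈ 10.7118

b = 10.71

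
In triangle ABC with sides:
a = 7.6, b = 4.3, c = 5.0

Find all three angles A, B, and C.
Law of cosines for each angle (a² = 57.76, b² = 18.49, c² = 25):
cos(A) = (b² + c² − a²)/(2bc) = (18.49 + 25 − 57.76)/(2·4.3·5.0) = -14.27/43 ≈ -0.33186  ⇒  A ≈ 109.382°
cos(B) = (a² + c² − b²)/(2ac) = (57.76 + 25 − 18.49)/(2·7.6·5.0) = 64.27/76 ≈ 0.845658  ⇒  B ≈ 32.2575°
cos(C) = (a² + b² − c²)/(2ab) = (57.76 + 18.49 − 25)/(2·7.6·4.3) = 51.25/65.36 ≈ 0.784119  ⇒  C ≈ 38.3608°
Check: A + B + C ≈ 180°

A = 109.4°, B = 32.26°, C = 38.36°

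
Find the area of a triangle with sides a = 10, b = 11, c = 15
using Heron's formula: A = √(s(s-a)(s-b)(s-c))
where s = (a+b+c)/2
s = (10 + 11 + 15)/2 = 36/2 = 18
s − a = 8, s − b = 7, s − c = 3
s(s−a)(s−b)(s−c) = 18·8·7·3 = 3024
Area = √3024 ≈ 54.9909

s = 18.0, Area = 54.99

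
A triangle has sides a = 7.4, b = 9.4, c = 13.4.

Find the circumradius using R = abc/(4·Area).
First find the area with Heron's formula.
s = (7.4 + 9.4 + 13.4)/2 = 15.1
Area = √(s(s−a)(s−b)(s−c)) = √(15.1·7.7·5.7·1.7) ≈ √1126.66 ≈ 33.5657
abc = 7.4·9.4·13.4 = 932.104
R = abc/(4·Area) ≈ 932.104/(4·33.5657) = 932.104/134.263 ≈ 6.94238

R = 6.942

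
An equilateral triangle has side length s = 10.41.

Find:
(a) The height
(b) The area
(a) The height splits the triangle into two 30-60-90 halves: h = s·√3/2 = 10.41·1.73205/2 ≈ 18.0306/2 ≈ 9.01532
(b) Area = (√3/4)·s² = (√3/4)·10.41² = (√3/4)·108.3681 ≈ 0.433013·108.3681 ≈ 46.9248

Height = 9.015, Area = 46.92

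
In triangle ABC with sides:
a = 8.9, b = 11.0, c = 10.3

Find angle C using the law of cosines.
c² = a² + b² − 2ab·cos(C)  ⇒  cos(C) = (a² + b² − c²)/(2ab)
cos(C) = (8.9² + 11.0² − 10.3²)/(2·8.9·11.0) = (79.21 + 121 − 106.09)/195.8 = 94.12/195.8 ≈ 0.480695
C = arccos(0.480695) ≈ 61.2692°

C = 61.27°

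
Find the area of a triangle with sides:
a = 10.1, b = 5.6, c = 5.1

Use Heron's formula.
s = (10.1 + 5.6 + 5.1)/2 = 20.8/2 = 10.4
s − a = 0.3, s − b = 4.8, s − c = 5.3
s(s−a)(s−b)(s−c) = 10.4·0.3·4.8·5.3 ≈ 79.3728
Area = √79.3728 ≈ 8.90914

Area = 8.909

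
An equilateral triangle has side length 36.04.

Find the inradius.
r = Area/s with s the semi-perimeter.
Area = (√3/4)·36.04² = (√3/4)·1298.8816 ≈ 0.433013·1298.8816 ≈ 562.432
s = 3·36.04/2 = 54.06
r ≈ 562.432/54.06 ≈ 10.4039
(Equivalently r = side/(2√3) = 36.04/3.4641 ≈ 10.4039.)

r = 10.4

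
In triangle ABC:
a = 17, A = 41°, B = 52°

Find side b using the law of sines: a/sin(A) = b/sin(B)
a/sin(A) = b/sin(B)  ⇒  b = a·sin(B)/sin(A) = 17·sin(52°)/sin(41°)
sin(52°) ≈ 0.788011, sin(41°) ≈ 0.656059
b ≈ 17·0.788011/0.656059 ≈ 13.3962/0.656059 ≈ 20.4192

b = 20.42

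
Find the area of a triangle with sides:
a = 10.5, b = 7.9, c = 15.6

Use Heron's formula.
s = (10.5 + 7.9 + 15.6)/2 = 34/2 = 17
s − a = 6.5, s − b = 9.1, s − c = 1.4
s(s−a)(s−b)(s−c) = 17·6.5·9.1·1.4 ≈ 1407.77
Area = √1407.77 ≈ 37.5203

Area = 37.52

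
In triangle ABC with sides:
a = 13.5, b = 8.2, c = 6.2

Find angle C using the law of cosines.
c² = a² + b² − 2ab·cos(C)  ⇒  cos(C) = (a² + b² − c²)/(2ab)
cos(C) = (13.5² + 8.2² − 6.2²)/(2·13.5·8.2) = (182.25 + 67.24 − 38.44)/221.4 = 211.05/221.4 ≈ 0.953252
C = arccos(0.953252) ≈ 17.5884°

C = 17.59°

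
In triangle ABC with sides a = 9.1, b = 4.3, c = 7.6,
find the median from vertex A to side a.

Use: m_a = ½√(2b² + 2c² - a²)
m_a = ½√(2·4.3² + 2·7.6² − 9.1²) = ½√(2·18.49 + 2·57.76 − 82.81) = ½√(36.98 + 115.52 − 82.81) = ½√69.69
√69.69 ≈ 8.34805, so m_a ≈ 4.17403

m_a = 4.174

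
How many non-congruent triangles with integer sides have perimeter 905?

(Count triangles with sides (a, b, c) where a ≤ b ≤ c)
Let a ≤ b ≤ c with a + b + c = 905. The only binding inequality is a + b > c, i.e. 905 − c > c, so c < 905/2; and c ≥ 905/3 since c is the largest side.
So 302 ≤ c ≤ 452. For each c, b runs from ⌈(905 − c)/2⌉ up to c (then a = 905 − b − c satisfies 1 ≤ a ≤ b automatically), giving c − ⌈(905 − c)/2⌉ + 1 choices.
Summing over c: 1 + 3 + 4 + 6 + … + 225 + 226  (151 terms, c = 302, …, 452) = 17176
Check (closed form: nearest integer to p²/48 for even p, (p+3)²/48 for odd p): (905+3)²/48 = 908²/48 = 824464/48 ≈ 17176.33 → 17176

17176 triangles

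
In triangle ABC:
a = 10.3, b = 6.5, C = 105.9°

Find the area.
Two sides and the included angle (SAS): A = ½·a·b·sin(C) = ½·10.3·6.5·sin(105.9°)
sin(105.9°) ≈ 0.961741
A ≈ ½·66.95·0.961741 = 33.475·0.961741 ≈ 32.1943

Area = 32.19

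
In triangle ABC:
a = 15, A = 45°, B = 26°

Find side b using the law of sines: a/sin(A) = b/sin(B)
a/sin(A) = b/sin(B)  ⇒  b = a·sin(B)/sin(A) = 15·sin(26°)/sin(45°)
sin(26°) ≈ 0.438371, sin(45°) ≈ 0.707107
b ≈ 15·0.438371/0.707107 ≈ 6.57557/0.707107 ≈ 9.29926

b = 9.299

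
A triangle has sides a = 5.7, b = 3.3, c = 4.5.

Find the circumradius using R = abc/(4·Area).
First find the area with Heron's formula.
s = (5.7 + 3.3 + 4.5)/2 = 6.75
Area = √(s(s−a)(s−b)(s−c)) = √(6.75·1.05·3.45·2.25) ≈ √55.0167 ≈ 7.41733
abc = 5.7·3.3·4.5 = 84.645
R = abc/(4·Area) ≈ 84.645/(4·7.41733) = 84.645/29.6693 ≈ 2.85295

R = 2.853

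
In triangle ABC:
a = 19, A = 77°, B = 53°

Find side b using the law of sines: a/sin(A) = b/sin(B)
a/sin(A) = b/sin(B)  ⇒  b = a·sin(B)/sin(A) = 19·sin(53°)/sin(77°)
sin(53°) ≈ 0.798636, sin(77°) ≈ 0.97437
b ≈ 19·0.798636/0.97437 ≈ 15.1741/0.97437 ≈ 15.5732

b = 15.57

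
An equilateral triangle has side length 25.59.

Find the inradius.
r = Area/s with s the semi-perimeter.
Area = (√3/4)·25.59² = (√3/4)·654.8481 ≈ 0.433013·654.8481 ≈ 283.558
s = 3·25.59/2 = 38.385
r ≈ 283.558/38.385 ≈ 7.3872
(Equivalently r = side/(2√3) = 25.59/3.4641 ≈ 7.3872.)

r = 7.387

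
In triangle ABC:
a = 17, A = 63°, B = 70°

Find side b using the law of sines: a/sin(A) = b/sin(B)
a/sin(A) = b/sin(B)  ⇒  b = a·sin(B)/sin(A) = 17·sin(70°)/sin(63°)
sin(70°) ≈ 0.939693, sin(63°) ≈ 0.891007
b ≈ 17·0.939693/0.891007 ≈ 15.9748/0.891007 ≈ 17.9289

b = 17.93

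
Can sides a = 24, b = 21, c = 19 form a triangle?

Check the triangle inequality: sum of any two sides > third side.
a + b vs c: 24 + 21 = 45 > 19  ✓
a + c vs b: 24 + 19 = 43 > 21  ✓
b + c vs a: 21 + 19 = 40 > 24  ✓

Yes, triangle inequality satisfied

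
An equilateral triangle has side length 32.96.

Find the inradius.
r = Area/s with s the semi-perimeter.
Area = (√3/4)·32.96² = (√3/4)·1086.3616 ≈ 0.433013·1086.3616 ≈ 470.408
s = 3·32.96/2 = 49.44
r ≈ 470.408/49.44 ≈ 9.51473
(Equivalently r = side/(2√3) = 32.96/3.4641 ≈ 9.51473.)

r = 9.515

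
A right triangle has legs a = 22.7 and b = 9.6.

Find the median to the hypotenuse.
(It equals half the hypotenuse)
Hypotenuse c = √(a² + b²) = √(515.29 + 92.16) = √607.45 ≈ 24.6465
Median to hypotenuse = c/2 ≈ 24.6465/2 ≈ 12.3233

Median = 12.32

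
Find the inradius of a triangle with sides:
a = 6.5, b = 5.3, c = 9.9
r = Area/s where s is the semi-perimeter.
s = (6.5 + 5.3 + 9.9)/2 = 21.7/2 = 10.85
Area = √(s(s−a)(s−b)(s−c)) = √(10.85·4.35·5.55·0.95) ≈ √248.849 ≈ 15.7749
r ≈ 15.7749/10.85 ≈ 1.45391

r = 1.454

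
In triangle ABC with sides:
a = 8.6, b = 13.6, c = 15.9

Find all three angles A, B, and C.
Law of cosines for each angle (a² = 73.96, b² = 184.96, c² = 252.81):
cos(A) = (b² + c² − a²)/(2bc) = (184.96 + 252.81 − 73.96)/(2·13.6·15.9) = 363.81/432.48 ≈ 0.841218  ⇒  A ≈ 32.731°
cos(B) = (a² + c² − b²)/(2ac) = (73.96 + 252.81 − 184.96)/(2·8.6·15.9) = 141.81/273.48 ≈ 0.518539  ⇒  B ≈ 58.7657°
cos(C) = (a² + b² − c²)/(2ab) = (73.96 + 184.96 − 252.81)/(2·8.6·13.6) = 6.11/233.92 ≈ 0.02612  ⇒  C ≈ 88.5033°
Check: A + B + C ≈ 180°

A = 32.73°, B = 58.77°, C = 88.5°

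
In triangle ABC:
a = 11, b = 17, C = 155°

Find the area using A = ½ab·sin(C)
A = ½·a·b·sin(C) = ½·11·17·sin(155°)
sin(155°) ≈ 0.422618
A ≈ ½·187·0.422618 = 93.5·0.422618 ≈ 39.5148

Area = 39.51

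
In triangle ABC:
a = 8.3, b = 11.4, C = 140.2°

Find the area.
Two sides and the included angle (SAS): A = ½·a·b·sin(C) = ½·8.3·11.4·sin(140.2°)
sin(140.2°) ≈ 0.64011
A ≈ ½·94.62·0.64011 = 47.31·0.64011 ≈ 30.2836

Area = 30.28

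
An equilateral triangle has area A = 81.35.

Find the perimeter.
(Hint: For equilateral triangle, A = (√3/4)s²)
A = (√3/4)s²  ⇒  s² = 4A/√3 = 4·81.35/√3 = 325.4/1.73205 ≈ 187.87
s ≈ √187.87 ≈ 13.7066
Perimeter = 3s ≈ 3·13.7066 ≈ 41.1197

Perimeter = 41.12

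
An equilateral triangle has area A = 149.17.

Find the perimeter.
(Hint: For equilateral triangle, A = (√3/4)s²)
A = (√3/4)s²  ⇒  s² = 4A/√3 = 4·149.17/√3 = 596.68/1.73205 ≈ 344.493
s ≈ √344.493 ≈ 18.5605
Perimeter = 3s ≈ 3·18.5605 ≈ 55.6816

Perimeter = 55.68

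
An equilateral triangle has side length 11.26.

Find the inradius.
r = Area/s with s the semi-perimeter.
Area = (√3/4)·11.26² = (√3/4)·126.7876 ≈ 0.433013·126.7876 ≈ 54.9006
s = 3·11.26/2 = 16.89
r ≈ 54.9006/16.89 ≈ 3.25048
(Equivalently r = side/(2√3) = 11.26/3.4641 ≈ 3.25048.)

r = 3.25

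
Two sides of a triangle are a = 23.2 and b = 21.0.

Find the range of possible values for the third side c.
Triangle inequality: |a − b| < c < a + b
|a − b| = |23.2 − 21.0| = 2.2
a + b = 23.2 + 21.0 = 44.2

2.2 < c < 44.2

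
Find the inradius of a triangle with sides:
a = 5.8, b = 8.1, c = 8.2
r = Area/s where s is the semi-perimeter.
s = (5.8 + 8.1 + 8.2)/2 = 22.1/2 = 11.05
Area = √(s(s−a)(s−b)(s−c)) = √(11.05·5.25·2.95·2.85) ≈ √487.74 ≈ 22.0848
r ≈ 22.0848/11.05 ≈ 1.99863

r = 1.999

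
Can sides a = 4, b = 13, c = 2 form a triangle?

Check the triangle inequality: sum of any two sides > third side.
a + b vs c: 4 + 13 = 17 > 2  ✓
a + c vs b: 4 + 2 = 6 ≤ 13  ✗
b + c vs a: 13 + 2 = 15 > 4  ✓

No: 4 + 2 = 6 is not > 13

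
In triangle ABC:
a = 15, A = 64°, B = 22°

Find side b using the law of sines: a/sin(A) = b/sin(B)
a/sin(A) = b/sin(B)  ⇒  b = a·sin(B)/sin(A) = 15·sin(22°)/sin(64°)
sin(22°) ≈ 0.374607, sin(64°) ≈ 0.898794
b ≈ 15·0.374607/0.898794 ≈ 5.6191/0.898794 ≈ 6.25182

b = 6.252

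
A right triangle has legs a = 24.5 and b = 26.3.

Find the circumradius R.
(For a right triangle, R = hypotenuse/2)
Hypotenuse c = √(a² + b²) = √(600.25 + 691.69) = √1291.94 ≈ 35.9436
R = c/2 ≈ 35.9436/2 ≈ 17.9718

R = 17.97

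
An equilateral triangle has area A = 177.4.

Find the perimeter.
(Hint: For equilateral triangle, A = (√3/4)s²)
A = (√3/4)s²  ⇒  s² = 4A/√3 = 4·177.4/√3 = 709.6/1.73205 ≈ 409.688
s ≈ √409.688 ≈ 20.2407
Perimeter = 3s ≈ 3·20.2407 ≈ 60.7222

Perimeter = 60.72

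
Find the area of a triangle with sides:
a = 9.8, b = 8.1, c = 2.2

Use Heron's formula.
s = (9.8 + 8.1 + 2.2)/2 = 20.1/2 = 10.05
s − a = 0.25, s − b = 1.95, s − c = 7.85
s(s−a)(s−b)(s−c) = 10.05·0.25·1.95·7.85 ≈ 38.4601
Area = √38.4601 ≈ 6.20162

Area = 6.202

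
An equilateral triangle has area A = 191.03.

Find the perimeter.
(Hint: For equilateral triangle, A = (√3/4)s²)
A = (√3/4)s²  ⇒  s² = 4A/√3 = 4·191.03/√3 = 764.12/1.73205 ≈ 441.165
s ≈ √441.165 ≈ 21.0039
Perimeter = 3s ≈ 3·21.0039 ≈ 63.0118

Perimeter = 63.01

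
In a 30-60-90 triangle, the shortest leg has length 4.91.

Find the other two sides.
In a 30-60-90 triangle the sides are in ratio 1 : √3 : 2 (short leg : long leg : hypotenuse).
Long leg = 4.91·√3 ≈ 4.91·1.73205 ≈ 8.50437
Hypotenuse = 2·4.91 = 9.82

Long leg = 4.91√3 = 8.504, Hypotenuse = 9.82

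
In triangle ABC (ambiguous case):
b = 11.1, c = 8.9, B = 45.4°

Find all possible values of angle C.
b/sin(B) = c/sin(C)  ⇒  sin(C) = c·sin(B)/b = 8.9·sin(45.4°)/11.1
sin(45.4°) ≈ 0.712026
sin(C) ≈ 8.9·0.712026/11.1 ≈ 6.33703/11.1 ≈ 0.570904
Candidate 1: C₁ = arcsin(0.570904) ≈ 34.8133°  →  A = 180° − 45.4° − 34.8133° ≈ 99.7867° > 0, valid
Candidate 2: C₂ = 180° − C₁ ≈ 145.187°  →  A = 180° − 45.4° − 145.187° ≈ -10.5867° ≤ 0, not a valid triangle

C = 34.81° (one solution)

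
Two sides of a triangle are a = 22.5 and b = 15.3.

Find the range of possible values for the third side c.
Triangle inequality: |a − b| < c < a + b
|a − b| = |22.5 − 15.3| = 7.2
a + b = 22.5 + 15.3 = 37.8

7.2 < c < 37.8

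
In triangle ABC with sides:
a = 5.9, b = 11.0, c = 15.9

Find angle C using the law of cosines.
c² = a² + b² − 2ab·cos(C)  ⇒  cos(C) = (a² + b² − c²)/(2ab)
cos(C) = (5.9² + 11.0² − 15.9²)/(2·5.9·11.0) = (34.81 + 121 − 252.81)/129.8 = -97/129.8 ≈ -0.747304
C = arccos(-0.747304) ≈ 138.357°

C = 138.4°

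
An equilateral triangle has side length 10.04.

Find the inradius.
r = Area/s with s the semi-perimeter.
Area = (√3/4)·10.04² = (√3/4)·100.8016 ≈ 0.433013·100.8016 ≈ 43.6484
s = 3·10.04/2 = 15.06
r ≈ 43.6484/15.06 ≈ 2.8983
(Equivalently r = side/(2√3) = 10.04/3.4641 ≈ 2.8983.)

r = 2.898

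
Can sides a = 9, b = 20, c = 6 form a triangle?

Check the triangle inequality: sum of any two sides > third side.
a + b vs c: 9 + 20 = 29 > 6  ✓
a + c vs b: 9 + 6 = 15 ≤ 20  ✗
b + c vs a: 20 + 6 = 26 > 9  ✓

No: 9 + 6 = 15 is not > 20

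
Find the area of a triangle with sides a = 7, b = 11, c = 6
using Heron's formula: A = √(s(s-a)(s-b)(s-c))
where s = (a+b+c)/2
s = (7 + 11 + 6)/2 = 24/2 = 12
s − a = 5, s − b = 1, s − c = 6
s(s−a)(s−b)(s−c) = 12·5·1·6 = 360
Area = √360 ≈ 18.9737

s = 12.0, Area = 18.97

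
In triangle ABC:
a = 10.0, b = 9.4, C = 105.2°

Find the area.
Two sides and the included angle (SAS): A = ½·a·b·sin(C) = ½·10.0·9.4·sin(105.2°)
sin(105.2°) ≈ 0.965016
A ≈ ½·94·0.965016 = 47·0.965016 ≈ 45.3558

Area = 45.36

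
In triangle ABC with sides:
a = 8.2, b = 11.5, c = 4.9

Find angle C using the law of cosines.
c² = a² + b² − 2ab·cos(C)  ⇒  cos(C) = (a² + b² − c²)/(2ab)
cos(C) = (8.2² + 11.5² − 4.9²)/(2·8.2·11.5) = (67.24 + 132.25 − 24.01)/188.6 = 175.48/188.6 ≈ 0.930435
C = arccos(0.930435) ≈ 21.4973°

C = 21.5°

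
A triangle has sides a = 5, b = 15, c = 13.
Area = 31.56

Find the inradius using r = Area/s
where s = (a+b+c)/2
s = (5 + 15 + 13)/2 = 33/2 = 16.5
r = Area/s = 31.56/16.5 ≈ 1.91273

r = 1.913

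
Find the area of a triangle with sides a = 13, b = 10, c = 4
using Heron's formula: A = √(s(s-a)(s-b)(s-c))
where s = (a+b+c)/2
s = (13 + 10 + 4)/2 = 27/2 = 13.5
s − a = 0.5, s − b = 3.5, s − c = 9.5
s(s−a)(s−b)(s−c) = 13.5·0.5·3.5·9.5 = 224.4375
Area = √224.4375 ≈ 14.9812

s = 13.5, Area = 14.98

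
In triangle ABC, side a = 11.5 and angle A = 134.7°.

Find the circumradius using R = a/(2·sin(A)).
R = a/(2·sin(A)) = 11.5/(2·sin(134.7°))
sin(134.7°) ≈ 0.710799
R ≈ 11.5/(2·0.710799) = 11.5/1.4216 ≈ 8.08948

R = 8.089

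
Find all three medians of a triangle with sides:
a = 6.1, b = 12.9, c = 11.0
Median formula: m_a = ½√(2b² + 2c² − a²) (and cyclically). a² = 37.21, b² = 166.41, c² = 121.
m_a = ½√(2·166.41 + 2·121 − 37.21) = ½√537.61 ≈ ½·23.1864 ≈ 11.5932
m_b = ½√(2·37.21 + 2·121 − 166.41) = ½√150.01 ≈ ½·12.2479 ≈ 6.12393
m_c = ½√(2·37.21 + 2·166.41 − 121) = ½√286.24 ≈ ½·16.9186 ≈ 8.45931

m_a = 11.59, m_b = 6.124, m_c = 8.459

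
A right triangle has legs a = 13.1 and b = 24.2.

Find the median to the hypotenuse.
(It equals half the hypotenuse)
Hypotenuse c = √(a² + b²) = √(171.61 + 585.64) = √757.25 ≈ 27.5182
Median to hypotenuse = c/2 ≈ 27.5182/2 ≈ 13.7591

Median = 13.76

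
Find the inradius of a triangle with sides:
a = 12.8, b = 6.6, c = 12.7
r = Area/s where s is the semi-perimeter.
s = (12.8 + 6.6 + 12.7)/2 = 32.1/2 = 16.05
Area = √(s(s−a)(s−b)(s−c)) = √(16.05·3.25·9.45·3.35) ≈ √1651.33 ≈ 40.6366
r ≈ 40.6366/16.05 ≈ 2.53188

r = 2.532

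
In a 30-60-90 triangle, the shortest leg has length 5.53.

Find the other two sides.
In a 30-60-90 triangle the sides are in ratio 1 : √3 : 2 (short leg : long leg : hypotenuse).
Long leg = 5.53·√3 ≈ 5.53·1.73205 ≈ 9.57824
Hypotenuse = 2·5.53 = 11.06

Long leg = 5.53√3 = 9.578, Hypotenuse = 11.06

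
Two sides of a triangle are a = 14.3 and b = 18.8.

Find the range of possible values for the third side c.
Triangle inequality: |a − b| < c < a + b
|a − b| = |14.3 − 18.8| = 4.5
a + b = 14.3 + 18.8 = 33.1

4.5 < c < 33.1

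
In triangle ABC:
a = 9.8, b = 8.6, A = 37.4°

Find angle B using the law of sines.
a/sin(A) = b/sin(B)  ⇒  sin(B) = b·sin(A)/a = 8.6·sin(37.4°)/9.8
sin(37.4°) ≈ 0.607376
sin(B) ≈ 8.6·0.607376/9.8 ≈ 5.22343/9.8 ≈ 0.533003
B = arcsin(0.533003) ≈ 32.2086°
(Since b ≤ a we need B ≤ A, so the obtuse alternative 180° − 32.2086° ≈ 147.791° is rejected.)

B = 32.21°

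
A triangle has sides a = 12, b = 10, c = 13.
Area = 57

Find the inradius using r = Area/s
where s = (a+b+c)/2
s = (12 + 10 + 13)/2 = 35/2 = 17.5
r = Area/s = 57/17.5 ≈ 3.25714

r = 3.257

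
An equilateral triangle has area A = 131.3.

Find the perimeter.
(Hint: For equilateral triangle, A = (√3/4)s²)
A = (√3/4)s²  ⇒  s² = 4A/√3 = 4·131.3/√3 = 525.2/1.73205 ≈ 303.224
s ≈ √303.224 ≈ 17.4133
Perimeter = 3s ≈ 3·17.4133 ≈ 52.24

Perimeter = 52.24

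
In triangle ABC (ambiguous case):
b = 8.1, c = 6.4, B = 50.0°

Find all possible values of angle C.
b/sin(B) = c/sin(C)  ⇒  sin(C) = c·sin(B)/b = 6.4·sin(50.0°)/8.1
sin(50.0°) ≈ 0.766044
sin(C) ≈ 6.4·0.766044/8.1 ≈ 4.90268/8.1 ≈ 0.60527
Candidate 1: C₁ = arcsin(0.60527) ≈ 37.2483°  →  A = 180° − 50.0° − 37.2483° ≈ 92.7517° > 0, valid
Candidate 2: C₂ = 180° − C₁ ≈ 142.752°  →  A = 180° − 50.0° − 142.752° ≈ -12.7517° ≤ 0, not a valid triangle

C = 37.25° (one solution)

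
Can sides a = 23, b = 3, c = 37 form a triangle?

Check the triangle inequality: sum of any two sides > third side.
a + b vs c: 23 + 3 = 26 ≤ 37  ✗
a + c vs b: 23 + 37 = 60 > 3  ✓
b + c vs a: 3 + 37 = 40 > 23  ✓

No: 23 + 3 = 26 is not > 37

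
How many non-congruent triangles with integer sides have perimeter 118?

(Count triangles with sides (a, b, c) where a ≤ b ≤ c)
Let a ≤ b ≤ c with a + b + c = 118. The only binding inequality is a + b > c, i.e. 118 − c > c, so c < 118/2; and c ≥ 118/3 since c is the largest side.
So 40 ≤ c ≤ 58. For each c, b runs from ⌈(118 − c)/2⌉ up to c (then a = 118 − b − c satisfies 1 ≤ a ≤ b automatically), giving c − ⌈(118 − c)/2⌉ + 1 choices.
Summing over c: 2 + 3 + 5 + 6 + … + 27 + 29  (19 terms, c = 40, …, 58) = 290
Check (closed form: nearest integer to p²/48 for even p, (p+3)²/48 for odd p): 118²/48 = 13924/48 ≈ 290.08 → 290

290 triangles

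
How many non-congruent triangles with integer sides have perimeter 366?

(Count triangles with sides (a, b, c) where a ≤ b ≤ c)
Let a ≤ b ≤ c with a + b + c = 366. The only binding inequality is a + b > c, i.e. 366 − c > c, so c < 366/2; and c ≥ 366/3 since c is the largest side.
So 122 ≤ c ≤ 182. For each c, b runs from ⌈(366 − c)/2⌉ up to c (then a = 366 − b − c satisfies 1 ≤ a ≤ b automatically), giving c − ⌈(366 − c)/2⌉ + 1 choices.
Summing over c: 1 + 2 + 4 + 5 + … + 89 + 91  (61 terms, c = 122, …, 182) = 2791
Check (closed form: nearest integer to p²/48 for even p, (p+3)²/48 for odd p): 366²/48 = 133956/48 ≈ 2790.75 → 2791

2791 triangles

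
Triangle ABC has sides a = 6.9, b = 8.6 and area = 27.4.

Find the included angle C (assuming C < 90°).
Area = ½·a·b·sin(C)  ⇒  sin(C) = 2·Area/(a·b) = 2·27.4/(6.9·8.6) = 54.8/59.34 ≈ 0.923492
C = arcsin(0.923492) ≈ 67.442° (taking the acute solution since C < 90°)

C = 67.44°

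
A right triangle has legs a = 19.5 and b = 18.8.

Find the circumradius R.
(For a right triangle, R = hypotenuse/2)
Hypotenuse c = √(a² + b²) = √(380.25 + 353.44) = √733.69 ≈ 27.0867
R = c/2 ≈ 27.0867/2 ≈ 13.5434

R = 13.54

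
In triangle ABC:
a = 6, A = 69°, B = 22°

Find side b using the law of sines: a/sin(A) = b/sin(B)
a/sin(A) = b/sin(B)  ⇒  b = a·sin(B)/sin(A) = 6·sin(22°)/sin(69°)
sin(22°) ≈ 0.374607, sin(69°) ≈ 0.93358
b ≈ 6·0.374607/0.93358 ≈ 2.24764/0.93358 ≈ 2.40755

b = 2.408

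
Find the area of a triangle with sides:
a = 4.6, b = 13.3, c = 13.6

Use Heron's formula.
s = (4.6 + 13.3 + 13.6)/2 = 31.5/2 = 15.75
s − a = 11.15, s − b = 2.45, s − c = 2.15
s(s−a)(s−b)(s−c) = 15.75·11.15·2.45·2.15 ≈ 925.039
Area = √925.039 ≈ 30.4145

Area = 30.41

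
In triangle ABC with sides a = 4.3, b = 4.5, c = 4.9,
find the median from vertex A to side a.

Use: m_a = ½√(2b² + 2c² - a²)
m_a = ½√(2·4.5² + 2·4.9² − 4.3²) = ½√(2·20.25 + 2·24.01 − 18.49) = ½√(40.5 + 48.02 − 18.49) = ½√70.03
√70.03 ≈ 8.36839, so m_a ≈ 4.1842

m_a = 4.184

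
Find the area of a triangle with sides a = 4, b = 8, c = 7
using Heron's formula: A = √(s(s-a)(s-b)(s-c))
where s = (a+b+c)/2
s = (4 + 8 + 7)/2 = 19/2 = 9.5
s − a = 5.5, s − b = 1.5, s − c = 2.5
s(s−a)(s−b)(s−c) = 9.5·5.5·1.5·2.5 = 195.9375
Area = √195.9375 ≈ 13.9978

s = 9.5, Area = 14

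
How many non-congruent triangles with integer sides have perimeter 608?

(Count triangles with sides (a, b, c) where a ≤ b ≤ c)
Let a ≤ b ≤ c with a + b + c = 608. The only binding inequality is a + b > c, i.e. 608 − c > c, so c < 608/2; and c ≥ 608/3 since c is the largest side.
So 203 ≤ c ≤ 303. For each c, b runs from ⌈(608 − c)/2⌉ up to c (then a = 608 − b − c satisfies 1 ≤ a ≤ b automatically), giving c − ⌈(608 − c)/2⌉ + 1 choices.
Summing over c: 1 + 3 + 4 + 6 + … + 150 + 151  (101 terms, c = 203, …, 303) = 7701
Check (closed form: nearest integer to p²/48 for even p, (p+3)²/48 for odd p): 608²/48 = 369664/48 ≈ 7701.33 → 7701

7701 triangles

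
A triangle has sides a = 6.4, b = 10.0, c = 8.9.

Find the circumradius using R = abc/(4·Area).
First find the area with Heron's formula.
s = (6.4 + 10.0 + 8.9)/2 = 12.65
Area = √(s(s−a)(s−b)(s−c)) = √(12.65·6.25·2.65·3.75) ≈ √785.684 ≈ 28.03
abc = 6.4·10.0·8.9 = 569.6
R = abc/(4·Area) ≈ 569.6/(4·28.03) = 569.6/112.12 ≈ 5.08026

R = 5.08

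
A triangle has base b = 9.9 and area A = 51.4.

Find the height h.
A = ½·b·h  ⇒  h = 2A/b = 2·51.4/9.9 = 102.8/9.9 ≈ 10.3838

h = 10.38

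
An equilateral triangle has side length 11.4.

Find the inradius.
r = Area/s with s the semi-perimeter.
Area = (√3/4)·11.4² = (√3/4)·129.96 ≈ 0.433013·129.96 ≈ 56.2743
s = 3·11.4/2 = 17.1
r ≈ 56.2743/17.1 ≈ 3.2909
(Equivalently r = side/(2√3) = 11.4/3.4641 ≈ 3.2909.)

r = 3.291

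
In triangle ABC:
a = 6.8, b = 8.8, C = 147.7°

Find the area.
Two sides and the included angle (SAS): A = ½·a·b·sin(C) = ½·6.8·8.8·sin(147.7°)
sin(147.7°) ≈ 0.534352
A ≈ ½·59.84·0.534352 = 29.92·0.534352 ≈ 15.9878

Area = 15.99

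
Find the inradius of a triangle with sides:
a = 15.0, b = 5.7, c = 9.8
r = Area/s where s is the semi-perimeter.
s = (15.0 + 5.7 + 9.8)/2 = 30.5/2 = 15.25
Area = √(s(s−a)(s−b)(s−c)) = √(15.25·0.25·9.55·5.45) ≈ √198.431 ≈ 14.0866
r ≈ 14.0866/15.25 ≈ 0.923709

r = 0.9237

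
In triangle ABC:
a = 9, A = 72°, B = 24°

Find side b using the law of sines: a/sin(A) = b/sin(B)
a/sin(A) = b/sin(B)  ⇒  b = a·sin(B)/sin(A) = 9·sin(24°)/sin(72°)
sin(24°) ≈ 0.406737, sin(72°) ≈ 0.951057
b ≈ 9·0.406737/0.951057 ≈ 3.66063/0.951057 ≈ 3.84901

b = 3.849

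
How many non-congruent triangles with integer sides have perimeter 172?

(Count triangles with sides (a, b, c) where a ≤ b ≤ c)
Let a ≤ b ≤ c with a + b + c = 172. The only binding inequality is a + b > c, i.e. 172 − c > c, so c < 172/2; and c ≥ 172/3 since c is the largest side.
So 58 ≤ c ≤ 85. For each c, b runs from ⌈(172 − c)/2⌉ up to c (then a = 172 − b − c satisfies 1 ≤ a ≤ b automatically), giving c − ⌈(172 − c)/2⌉ + 1 choices.
Summing over c: 2 + 3 + 5 + 6 + … + 41 + 42  (28 terms, c = 58, …, 85) = 616
Check (closed form: nearest integer to p²/48 for even p, (p+3)²/48 for odd p): 172²/48 = 29584/48 ≈ 616.33 → 616

616 triangles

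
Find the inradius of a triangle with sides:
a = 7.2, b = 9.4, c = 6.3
r = Area/s where s is the semi-perimeter.
s = (7.2 + 9.4 + 6.3)/2 = 22.9/2 = 11.45
Area = √(s(s−a)(s−b)(s−c)) = √(11.45·4.25·2.05·5.15) ≈ √513.754 ≈ 22.6661
r ≈ 22.6661/11.45 ≈ 1.97958

r = 1.98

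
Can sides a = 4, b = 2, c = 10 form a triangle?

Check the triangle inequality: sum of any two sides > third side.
a + b vs c: 4 + 2 = 6 ≤ 10  ✗
a + c vs b: 4 + 10 = 14 > 2  ✓
b + c vs a: 2 + 10 = 12 > 4  ✓

No: 4 + 2 = 6 is not > 10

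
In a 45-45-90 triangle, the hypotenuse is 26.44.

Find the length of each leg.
In a 45-45-90 triangle hypotenuse = leg·√2, so leg = hypotenuse/√2.
Leg = 26.44/√2 ≈ 26.44/1.41421 ≈ 18.6959

Each leg = 18.7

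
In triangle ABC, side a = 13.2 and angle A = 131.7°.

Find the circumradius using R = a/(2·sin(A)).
R = a/(2·sin(A)) = 13.2/(2·sin(131.7°))
sin(131.7°) ≈ 0.746638
R ≈ 13.2/(2·0.746638) = 13.2/1.49328 ≈ 8.83962

R = 8.84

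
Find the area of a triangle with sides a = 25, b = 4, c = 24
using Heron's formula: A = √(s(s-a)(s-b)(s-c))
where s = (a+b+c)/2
s = (25 + 4 + 24)/2 = 53/2 = 26.5
s − a = 1.5, s − b = 22.5, s − c = 2.5
s(s−a)(s−b)(s−c) = 26.5·1.5·22.5·2.5 = 2235.9375
Area = √2235.9375 ≈ 47.2857

s = 26.5, Area = 47.29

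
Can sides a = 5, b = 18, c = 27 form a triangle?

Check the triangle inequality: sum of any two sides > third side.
a + b vs c: 5 + 18 = 23 ≤ 27  ✗
a + c vs b: 5 + 27 = 32 > 18  ✓
b + c vs a: 18 + 27 = 45 > 5  ✓

No: 5 + 18 = 23 is not > 27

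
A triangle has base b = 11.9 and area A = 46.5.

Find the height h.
A = ½·b·h  ⇒  h = 2A/b = 2·46.5/11.9 = 93/11.9 ≈ 7.81513

h = 7.815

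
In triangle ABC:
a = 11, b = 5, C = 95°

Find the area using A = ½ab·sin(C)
A = ½·a·b·sin(C) = ½·11·5·sin(95°)
sin(95°) ≈ 0.996195
A ≈ ½·55·0.996195 = 27.5·0.996195 ≈ 27.3954

Area = 27.4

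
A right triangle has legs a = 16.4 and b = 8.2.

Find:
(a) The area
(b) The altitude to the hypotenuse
(a) The legs are perpendicular, so Area = ½·a·b = ½·16.4·8.2 = ½·134.48 = 67.24
(b) Hypotenuse c = √(a² + b²) = √(268.96 + 67.24) = √336.2 ≈ 18.3358
    Area = ½·c·h_c  ⇒  h_c = 2·Area/c = 134.48/18.3358 ≈ 7.3343

Area = 67.24, h_c = 7.334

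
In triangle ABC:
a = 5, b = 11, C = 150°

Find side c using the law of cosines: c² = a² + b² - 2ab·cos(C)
c² = 5² + 11² − 2·5·11·cos(150°)
cos(150°) ≈ -0.866025
c² ≈ 25 + 121 − 110·(-0.866025) ≈ 146 + 95.2628 ≈ 241.263
c ≈ √241.263 ≈ 15.5326

c = 15.53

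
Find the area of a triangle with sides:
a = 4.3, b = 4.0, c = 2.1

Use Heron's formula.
s = (4.3 + 4.0 + 2.1)/2 = 10.4/2 = 5.2
s − a = 0.9, s − b = 1.2, s − c = 3.1
s(s−a)(s−b)(s−c) = 5.2·0.9·1.2·3.1 ≈ 17.4096
Area = √17.4096 ≈ 4.17248

Area = 4.172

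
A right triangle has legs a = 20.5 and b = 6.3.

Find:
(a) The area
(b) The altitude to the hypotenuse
(a) The legs are perpendicular, so Area = ½·a·b = ½·20.5·6.3 = ½·129.15 = 64.575
(b) Hypotenuse c = √(a² + b²) = √(420.25 + 39.69) = √459.94 ≈ 21.4462
    Area = ½·c·h_c  ⇒  h_c = 2·Area/c = 129.15/21.4462 ≈ 6.02204

Area = 64.575, h_c = 6.022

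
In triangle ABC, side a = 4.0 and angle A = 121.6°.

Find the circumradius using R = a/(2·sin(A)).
R = a/(2·sin(A)) = 4.0/(2·sin(121.6°))
sin(121.6°) ≈ 0.851727
R ≈ 4.0/(2·0.851727) = 4.0/1.70345 ≈ 2.34817

R = 2.348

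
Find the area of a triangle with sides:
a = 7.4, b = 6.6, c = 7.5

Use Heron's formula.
s = (7.4 + 6.6 + 7.5)/2 = 21.5/2 = 10.75
s − a = 3.35, s − b = 4.15, s − c = 3.25
s(s−a)(s−b)(s−c) = 10.75·3.35·4.15·3.25 ≈ 485.719
Area = √485.719 ≈ 22.039

Area = 22.04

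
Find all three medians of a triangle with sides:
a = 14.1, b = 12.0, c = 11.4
Median formula: m_a = ½√(2b² + 2c² − a²) (and cyclically). a² = 198.81, b² = 144, c² = 129.96.
m_a = ½√(2·144 + 2·129.96 − 198.81) = ½√349.11 ≈ ½·18.6845 ≈ 9.34224
m_b = ½√(2·198.81 + 2·129.96 − 144) = ½√513.54 ≈ ½·22.6614 ≈ 11.3307
m_c = ½√(2·198.81 + 2·144 − 129.96) = ½√555.66 ≈ ½·23.5724 ≈ 11.7862

m_a = 9.342, m_b = 11.33, m_c = 11.79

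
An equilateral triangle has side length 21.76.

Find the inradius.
r = Area/s with s the semi-perimeter.
Area = (√3/4)·21.76² = (√3/4)·473.4976 ≈ 0.433013·473.4976 ≈ 205.03
s = 3·21.76/2 = 32.64
r ≈ 205.03/32.64 ≈ 6.28157
(Equivalently r = side/(2√3) = 21.76/3.4641 ≈ 6.28157.)

r = 6.282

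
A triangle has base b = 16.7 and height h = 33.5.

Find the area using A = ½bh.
A = ½·b·h = ½·16.7·33.5 = ½·559.45 = 279.725

Area = 279.725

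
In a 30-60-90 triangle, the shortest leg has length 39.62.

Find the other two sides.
In a 30-60-90 triangle the sides are in ratio 1 : √3 : 2 (short leg : long leg : hypotenuse).
Long leg = 39.62·√3 ≈ 39.62·1.73205 ≈ 68.6239
Hypotenuse = 2·39.62 = 79.24

Long leg = 39.62√3 = 68.62, Hypotenuse = 79.24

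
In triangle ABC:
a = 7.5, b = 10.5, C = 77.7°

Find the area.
Two sides and the included angle (SAS): A = ½·a·b·sin(C) = ½·7.5·10.5·sin(77.7°)
sin(77.7°) ≈ 0.977046
A ≈ ½·78.75·0.977046 = 39.375·0.977046 ≈ 38.4712

Area = 38.47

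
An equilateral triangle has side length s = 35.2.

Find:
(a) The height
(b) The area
(a) The height splits the triangle into two 30-60-90 halves: h = s·√3/2 = 35.2·1.73205/2 ≈ 60.9682/2 ≈ 30.4841
(b) Area = (√3/4)·s² = (√3/4)·35.2² = (√3/4)·1239.04 ≈ 0.433013·1239.04 ≈ 536.52

Height = 30.48, Area = 536.5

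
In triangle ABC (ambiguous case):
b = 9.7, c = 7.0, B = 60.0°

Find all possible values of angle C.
b/sin(B) = c/sin(C)  ⇒  sin(C) = c·sin(B)/b = 7.0·sin(60.0°)/9.7
sin(60.0°) ≈ 0.866025
sin(C) ≈ 7.0·0.866025/9.7 ≈ 6.06218/9.7 ≈ 0.624967
Candidate 1: C₁ = arcsin(0.624967) ≈ 38.6797°  →  A = 180° − 60.0° − 38.6797° ≈ 81.3203° > 0, valid
Candidate 2: C₂ = 180° − C₁ ≈ 141.32°  →  A = 180° − 60.0° − 141.32° ≈ -21.3203° ≤ 0, not a valid triangle

C = 38.68° (one solution)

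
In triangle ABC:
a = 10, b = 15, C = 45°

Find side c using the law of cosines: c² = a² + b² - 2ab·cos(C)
c² = 10² + 15² − 2·10·15·cos(45°)
cos(45°) ≈ 0.707107
c² ≈ 100 + 225 − 300·(0.707107) ≈ 325 − 212.132 ≈ 112.868
c ≈ √112.868 ≈ 10.6239

c = 10.62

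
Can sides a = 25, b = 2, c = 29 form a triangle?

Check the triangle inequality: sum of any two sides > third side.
a + b vs c: 25 + 2 = 27 ≤ 29  ✗
a + c vs b: 25 + 29 = 54 > 2  ✓
b + c vs a: 2 + 29 = 31 > 25  ✓

No: 25 + 2 = 27 is not > 29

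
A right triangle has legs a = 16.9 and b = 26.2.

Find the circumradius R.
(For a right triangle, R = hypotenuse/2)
Hypotenuse c = √(a² + b²) = √(285.61 + 686.44) = √972.05 ≈ 31.1777
R = c/2 ≈ 31.1777/2 ≈ 15.5889

R = 15.59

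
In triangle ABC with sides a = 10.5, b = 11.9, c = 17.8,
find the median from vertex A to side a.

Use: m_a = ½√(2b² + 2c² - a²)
m_a = ½√(2·11.9² + 2·17.8² − 10.5²) = ½√(2·141.61 + 2·316.84 − 110.25) = ½√(283.22 + 633.68 − 110.25) = ½√806.65
√806.65 ≈ 28.4016, so m_a ≈ 14.2008

m_a = 14.2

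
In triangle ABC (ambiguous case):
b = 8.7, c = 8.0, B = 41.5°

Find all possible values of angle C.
b/sin(B) = c/sin(C)  ⇒  sin(C) = c·sin(B)/b = 8.0·sin(41.5°)/8.7
sin(41.5°) ≈ 0.66262
sin(C) ≈ 8.0·0.66262/8.7 ≈ 5.30096/8.7 ≈ 0.609306
Candidate 1: C₁ = arcsin(0.609306) ≈ 37.5393°  →  A = 180° − 41.5° − 37.5393° ≈ 100.961° > 0, valid
Candidate 2: C₂ = 180° − C₁ ≈ 142.461°  →  A = 180° − 41.5° − 142.461° ≈ -3.9607° ≤ 0, not a valid triangle

C = 37.54° (one solution)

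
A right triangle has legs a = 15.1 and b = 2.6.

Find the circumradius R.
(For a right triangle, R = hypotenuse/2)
Hypotenuse c = √(a² + b²) = √(228.01 + 6.76) = √234.77 ≈ 15.3222
R = c/2 ≈ 15.3222/2 ≈ 7.6611

R = 7.661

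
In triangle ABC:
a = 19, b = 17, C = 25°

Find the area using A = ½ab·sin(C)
A = ½·a·b·sin(C) = ½·19·17·sin(25°)
sin(25°) ≈ 0.422618
A ≈ ½·323·0.422618 = 161.5·0.422618 ≈ 68.2528

Area = 68.25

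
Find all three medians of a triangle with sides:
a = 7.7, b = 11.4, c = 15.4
Median formula: m_a = ½√(2b² + 2c² − a²) (and cyclically). a² = 59.29, b² = 129.96, c² = 237.16.
m_a = ½√(2·129.96 + 2·237.16 − 59.29) = ½√674.95 ≈ ½·25.9798 ≈ 12.9899
m_b = ½√(2·59.29 + 2·237.16 − 129.96) = ½√462.94 ≈ ½·21.516 ≈ 10.758
m_c = ½√(2·59.29 + 2·129.96 − 237.16) = ½√141.34 ≈ ½·11.8887 ≈ 5.94433

m_a = 12.99, m_b = 10.76, m_c = 5.944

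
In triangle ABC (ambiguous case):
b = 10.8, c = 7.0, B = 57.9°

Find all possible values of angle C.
b/sin(B) = c/sin(C)  ⇒  sin(C) = c·sin(B)/b = 7.0·sin(57.9°)/10.8
sin(57.9°) ≈ 0.847122
sin(C) ≈ 7.0·0.847122/10.8 ≈ 5.92985/10.8 ≈ 0.549061
Candidate 1: C₁ = arcsin(0.549061) ≈ 33.3026°  →  A = 180° − 57.9° − 33.3026° ≈ 88.7974° > 0, valid
Candidate 2: C₂ = 180° − C₁ ≈ 146.697°  →  A = 180° − 57.9° − 146.697° ≈ -24.5974° ≤ 0, not a valid triangle

C = 33.3° (one solution)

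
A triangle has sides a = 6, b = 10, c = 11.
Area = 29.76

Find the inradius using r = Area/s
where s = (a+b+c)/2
s = (6 + 10 + 11)/2 = 27/2 = 13.5
r = Area/s = 29.76/13.5 ≈ 2.20444

r = 2.204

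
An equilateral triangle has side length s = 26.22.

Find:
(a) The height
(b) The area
(a) The height splits the triangle into two 30-60-90 halves: h = s·√3/2 = 26.22·1.73205/2 ≈ 45.4144/2 ≈ 22.7072
(b) Area = (√3/4)·s² = (√3/4)·26.22² = (√3/4)·687.4884 ≈ 0.433013·687.4884 ≈ 297.691

Height = 22.71, Area = 297.7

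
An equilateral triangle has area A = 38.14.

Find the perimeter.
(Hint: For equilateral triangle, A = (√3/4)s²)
A = (√3/4)s²  ⇒  s² = 4A/√3 = 4·38.14/√3 = 152.56/1.73205 ≈ 88.0806
s ≈ √88.0806 ≈ 9.38512
Perimeter = 3s ≈ 3·9.38512 ≈ 28.1554

Perimeter = 28.16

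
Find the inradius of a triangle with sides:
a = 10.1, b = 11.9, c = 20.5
r = Area/s where s is the semi-perimeter.
s = (10.1 + 11.9 + 20.5)/2 = 42.5/2 = 21.25
Area = √(s(s−a)(s−b)(s−c)) = √(21.25·11.15·9.35·0.75) ≈ √1661.52 ≈ 40.7618
r ≈ 40.7618/21.25 ≈ 1.9182

r = 1.918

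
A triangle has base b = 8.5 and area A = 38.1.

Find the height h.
A = ½·b·h  ⇒  h = 2A/b = 2·38.1/8.5 = 76.2/8.5 ≈ 8.96471

h = 8.965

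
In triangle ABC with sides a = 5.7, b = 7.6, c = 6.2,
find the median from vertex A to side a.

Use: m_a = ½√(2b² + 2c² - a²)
m_a = ½√(2·7.6² + 2·6.2² − 5.7²) = ½√(2·57.76 + 2·38.44 − 32.49) = ½√(115.52 + 76.88 − 32.49) = ½√159.91
√159.91 ≈ 12.6456, so m_a ≈ 6.32278

m_a = 6.323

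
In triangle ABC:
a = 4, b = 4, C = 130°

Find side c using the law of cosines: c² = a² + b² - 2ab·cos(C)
c² = 4² + 4² − 2·4·4·cos(130°)
cos(130°) ≈ -0.642788
c² ≈ 16 + 16 − 32·(-0.642788) ≈ 32 + 20.5692 ≈ 52.5692
c ≈ √52.5692 ≈ 7.25046

c = 7.25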